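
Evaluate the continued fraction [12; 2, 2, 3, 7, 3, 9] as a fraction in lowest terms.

44991/3625

Using pₖ = aₖpₖ₋₁ + pₖ₋₂ and qₖ = aₖqₖ₋₁ + qₖ₋₂:
  k=0: a=12, p=12, q=1
  k=1: a=2, p=25, q=2
  k=2: a=2, p=62, q=5
  k=3: a=3, p=211, q=17
  k=4: a=7, p=1539, q=124
  k=5: a=3, p=4828, q=389
  k=6: a=9, p=44991, q=3625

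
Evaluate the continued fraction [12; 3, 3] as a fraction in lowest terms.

123/10

Fold from the inside: start with 3/1.
  3 + 1/3 = 10/3
  12 + 3/10 = 123/10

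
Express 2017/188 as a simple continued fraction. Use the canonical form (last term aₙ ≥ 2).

[10; 1, 2, 1, 2, 5, 3]

2017 = 10*188 + 137
188 = 1*137 + 51
137 = 2*51 + 35
51 = 1*35 + 16
35 = 2*16 + 3
16 = 5*3 + 1
3 = 3*1 + 0  (stop)
So 2017/188 = [10; 1, 2, 1, 2, 5, 3].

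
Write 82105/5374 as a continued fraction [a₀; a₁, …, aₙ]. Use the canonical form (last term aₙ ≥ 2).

82105 = 15×5374 + 1495
5374 = 3×1495 + 889
1495 = 1×889 + 606
889 = 1×606 + 283
606 = 2×283 + 40
283 = 7×40 + 3
40 = 13×3 + 1
3 = 3×1 + 0  (stop)
So 82105/5374 = [15; 3, 1, 1, 2, 7, 13, 3].

[15; 3, 1, 1, 2, 7, 13, 3]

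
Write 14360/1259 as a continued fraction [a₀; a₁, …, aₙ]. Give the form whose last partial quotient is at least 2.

14360 = 11×1259 + 511
1259 = 2×511 + 237
511 = 2×237 + 37
237 = 6×37 + 15
37 = 2×15 + 7
15 = 2×7 + 1
7 = 7×1 + 0  (stop)
So 14360/1259 = [11; 2, 2, 6, 2, 2, 7].

[11; 2, 2, 6, 2, 2, 7]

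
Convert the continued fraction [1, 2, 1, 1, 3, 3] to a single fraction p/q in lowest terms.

Fold from the inside: start with 3/1.
  3 + 1/3 = 10/3
  1 + 3/10 = 13/10
  1 + 10/13 = 23/13
  2 + 13/23 = 59/23
  1 + 23/59 = 82/59

82/59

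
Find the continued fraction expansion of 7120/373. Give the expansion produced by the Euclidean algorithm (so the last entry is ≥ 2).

7120 = 19×373 + 33
373 = 11×33 + 10
33 = 3×10 + 3
10 = 3×3 + 1
3 = 3×1 + 0  (stop)
So 7120/373 = [19; 11, 3, 3, 3].

[19; 11, 3, 3, 3]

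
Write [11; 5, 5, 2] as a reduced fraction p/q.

638/57

Using pₖ = aₖpₖ₋₁ + pₖ₋₂ and qₖ = aₖqₖ₋₁ + qₖ₋₂:
  k=0: a=11, p=11, q=1
  k=1: a=5, p=56, q=5
  k=2: a=5, p=291, q=26
  k=3: a=2, p=638, q=57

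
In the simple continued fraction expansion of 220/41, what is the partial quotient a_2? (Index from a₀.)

220 = 5·41 + 15   →  a_0 = 5
41 = 2·15 + 11   →  a_1 = 2
15 = 1·11 + 4   →  a_2 = 1

1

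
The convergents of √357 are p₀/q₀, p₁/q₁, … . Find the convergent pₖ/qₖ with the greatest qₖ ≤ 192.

√357 = [18; 1, 8, 2, 8, 1, 36, …] (period length 6).
Convergents:
  p_0/q_0 = 18/1
  p_1/q_1 = 19/1
  p_2/q_2 = 170/9
  p_3/q_3 = 359/19
  p_4/q_4 = 3042/161
  p_5/q_5 = 3401/180
  p_6/q_6 = 125478/6641
q_5 = 180 ≤ 192 < 6641 = q_6, so the answer is 3401/180.

3401/180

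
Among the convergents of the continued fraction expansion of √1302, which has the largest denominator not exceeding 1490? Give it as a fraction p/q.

√1302 = [36; 12, 72, …] (period length 2).
Convergents:
  p_0/q_0 = 36/1
  p_1/q_1 = 433/12
  p_2/q_2 = 31212/865
  p_3/q_3 = 374977/10392
q_2 = 865 ≤ 1490 < 10392 = q_3, so the answer is 31212/865.

31212/865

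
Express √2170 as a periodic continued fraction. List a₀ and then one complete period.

a₀ = ⌊√2170⌋ = 46.
With m₀=0, d₀=1 and mₖ₊₁ = dₖaₖ − mₖ, dₖ₊₁ = (n − mₖ₊₁²)/dₖ, aₖ₊₁ = ⌊(a₀+mₖ₊₁)/dₖ₊₁⌋:
  k=1: m=46, d=54, a=1
  k=2: m=8, d=39, a=1
  k=3: m=31, d=31, a=2
  k=4: m=31, d=39, a=1
  k=5: m=8, d=54, a=1
  k=6: m=46, d=1, a=92
d=1 and a=2a₀=92 at k=6, so the next step gives (m, d) = (46, 54) again — its k=1 value — and the period has length 6.

[46; 1, 1, 2, 1, 1, 92]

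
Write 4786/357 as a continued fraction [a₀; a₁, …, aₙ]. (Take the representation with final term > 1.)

[13; 2, 2, 6, 11]

4786 = 13*357 + 145
357 = 2*145 + 67
145 = 2*67 + 11
67 = 6*11 + 1
11 = 11*1 + 0  (stop)
So 4786/357 = [13; 2, 2, 6, 11].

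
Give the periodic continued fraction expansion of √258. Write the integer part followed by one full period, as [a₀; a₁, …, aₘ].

a₀ = ⌊√258⌋ = 16.
With m₀=0, d₀=1 and mₖ₊₁ = dₖaₖ − mₖ, dₖ₊₁ = (n − mₖ₊₁²)/dₖ, aₖ₊₁ = ⌊(a₀+mₖ₊₁)/dₖ₊₁⌋:
  k=1: m=16, d=2, a=16
  k=2: m=16, d=1, a=32
d=1 and a=2a₀=32 at k=2, so the next step gives (m, d) = (16, 2) again — its k=1 value — and the period has length 2.

[16; 16, 32]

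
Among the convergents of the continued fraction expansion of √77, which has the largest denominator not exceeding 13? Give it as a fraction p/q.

√77 = [8; 1, 3, 2, 3, 1, 16, …] (period length 6).
Convergents:
  p_0/q_0 = 8/1
  p_1/q_1 = 9/1
  p_2/q_2 = 35/4
  p_3/q_3 = 79/9
  p_4/q_4 = 272/31
q_3 = 9 ≤ 13 < 31 = q_4, so the answer is 79/9.

79/9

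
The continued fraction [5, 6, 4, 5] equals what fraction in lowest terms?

676/131

Using pₖ = aₖpₖ₋₁ + pₖ₋₂ and qₖ = aₖqₖ₋₁ + qₖ₋₂:
  k=0: a=5, p=5, q=1
  k=1: a=6, p=31, q=6
  k=2: a=4, p=129, q=25
  k=3: a=5, p=676, q=131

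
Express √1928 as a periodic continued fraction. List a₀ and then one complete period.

a₀ = ⌊√1928⌋ = 43.

[43; 1, 9, 1, 86]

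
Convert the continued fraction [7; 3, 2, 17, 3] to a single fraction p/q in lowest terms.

Fold from the inside: start with 3/1.
  17 + 1/3 = 52/3
  2 + 3/52 = 107/52
  3 + 52/107 = 373/107
  7 + 107/373 = 2718/373

2718/373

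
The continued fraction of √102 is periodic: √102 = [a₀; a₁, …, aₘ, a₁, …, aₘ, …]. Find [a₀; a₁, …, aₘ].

[10; 10, 20]

a₀ = ⌊√102⌋ = 10.
With m₀=0, d₀=1 and mₖ₊₁ = dₖaₖ − mₖ, dₖ₊₁ = (n − mₖ₊₁²)/dₖ, aₖ₊₁ = ⌊(a₀+mₖ₊₁)/dₖ₊₁⌋:
  k=1: m=10, d=2, a=10
  k=2: m=10, d=1, a=20
d=1 and a=2a₀=20 at k=2, so the next step gives (m, d) = (10, 2) again — its k=1 value — and the period has length 2.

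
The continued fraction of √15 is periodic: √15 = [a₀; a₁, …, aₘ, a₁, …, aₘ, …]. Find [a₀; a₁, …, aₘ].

a₀ = ⌊√15⌋ = 3.
With m₀=0, d₀=1 and mₖ₊₁ = dₖaₖ − mₖ, dₖ₊₁ = (n − mₖ₊₁²)/dₖ, aₖ₊₁ = ⌊(a₀+mₖ₊₁)/dₖ₊₁⌋:
  k=1: m=3, d=6, a=1
  k=2: m=3, d=1, a=6
d=1 and a=2a₀=6 at k=2, so the next step gives (m, d) = (3, 6) again — its k=1 value — and the period has length 2.

[3; 1, 6]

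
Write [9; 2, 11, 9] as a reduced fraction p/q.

1981/209

Using pₖ = aₖpₖ₋₁ + pₖ₋₂ and qₖ = aₖqₖ₋₁ + qₖ₋₂:
  k=0: a=9, p=9, q=1
  k=1: a=2, p=19, q=2
  k=2: a=11, p=218, q=23
  k=3: a=9, p=1981, q=209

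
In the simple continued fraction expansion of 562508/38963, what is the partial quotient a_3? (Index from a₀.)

2

562508 = 14·38963 + 17026   →  a_0 = 14
38963 = 2·17026 + 4911   →  a_1 = 2
17026 = 3·4911 + 2293   →  a_2 = 3
4911 = 2·2293 + 325   →  a_3 = 2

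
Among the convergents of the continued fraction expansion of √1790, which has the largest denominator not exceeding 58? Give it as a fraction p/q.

√1790 = [42; 3, 4, 8, 4, 3, 84, …] (period length 6).
Convergents:
  p_0/q_0 = 42/1
  p_1/q_1 = 127/3
  p_2/q_2 = 550/13
  p_3/q_3 = 4527/107
q_2 = 13 ≤ 58 < 107 = q_3, so the answer is 550/13.

550/13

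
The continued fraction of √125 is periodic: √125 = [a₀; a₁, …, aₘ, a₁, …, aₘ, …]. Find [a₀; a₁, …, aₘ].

[11; 5, 1, 1, 5, 22]

a₀ = ⌊√125⌋ = 11.
With m₀=0, d₀=1 and mₖ₊₁ = dₖaₖ − mₖ, dₖ₊₁ = (n − mₖ₊₁²)/dₖ, aₖ₊₁ = ⌊(a₀+mₖ₊₁)/dₖ₊₁⌋:
  k=1: m=11, d=4, a=5
  k=2: m=9, d=11, a=1
  k=3: m=2, d=11, a=1
  k=4: m=9, d=4, a=5
  k=5: m=11, d=1, a=22
d=1 and a=2a₀=22 at k=5, so the next step gives (m, d) = (11, 4) again — its k=1 value — and the period has length 5.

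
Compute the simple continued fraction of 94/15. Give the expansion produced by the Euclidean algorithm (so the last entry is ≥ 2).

94 = 6·15 + 4
15 = 3·4 + 3
4 = 1·3 + 1
3 = 3·1 + 0  (stop)
So 94/15 = [6; 3, 1, 3].

[6; 3, 1, 3]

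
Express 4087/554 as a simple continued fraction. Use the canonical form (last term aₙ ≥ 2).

[7; 2, 1, 1, 1, 6, 3, 3]

4087 = 7*554 + 209
554 = 2*209 + 136
209 = 1*136 + 73
136 = 1*73 + 63
73 = 1*63 + 10
63 = 6*10 + 3
10 = 3*3 + 1
3 = 3*1 + 0  (stop)
So 4087/554 = [7; 2, 1, 1, 1, 6, 3, 3].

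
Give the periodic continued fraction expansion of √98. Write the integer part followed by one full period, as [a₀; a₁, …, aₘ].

a₀ = ⌊√98⌋ = 9.
With m₀=0, d₀=1 and mₖ₊₁ = dₖaₖ − mₖ, dₖ₊₁ = (n − mₖ₊₁²)/dₖ, aₖ₊₁ = ⌊(a₀+mₖ₊₁)/dₖ₊₁⌋:
  k=1: m=9, d=17, a=1
  k=2: m=8, d=2, a=8
  k=3: m=8, d=17, a=1
  k=4: m=9, d=1, a=18
d=1 and a=2a₀=18 at k=4, so the next step gives (m, d) = (9, 17) again — its k=1 value — and the period has length 4.

[9; 1, 8, 1, 18]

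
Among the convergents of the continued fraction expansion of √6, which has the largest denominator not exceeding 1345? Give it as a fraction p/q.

2158/881

√6 = [2; 2, 4, …] (period length 2).
Convergents:
  p_0/q_0 = 2/1
  p_1/q_1 = 5/2
  p_2/q_2 = 22/9
  p_3/q_3 = 49/20
  p_4/q_4 = 218/89
  p_5/q_5 = 485/198
  p_6/q_6 = 2158/881
  p_7/q_7 = 4801/1960
q_6 = 881 ≤ 1345 < 1960 = q_7, so the answer is 2158/881.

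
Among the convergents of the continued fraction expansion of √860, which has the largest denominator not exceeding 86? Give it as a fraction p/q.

√860 = [29; 3, 14, 3, 58, …] (period length 4).
Convergents:
  p_0/q_0 = 29/1
  p_1/q_1 = 88/3
  p_2/q_2 = 1261/43
  p_3/q_3 = 3871/132
q_2 = 43 ≤ 86 < 132 = q_3, so the answer is 1261/43.

1261/43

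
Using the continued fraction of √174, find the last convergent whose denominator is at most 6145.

38003/2881

√174 = [13; 5, 4, 5, 26, …] (period length 4).
Convergents:
  p_0/q_0 = 13/1
  p_1/q_1 = 66/5
  p_2/q_2 = 277/21
  p_3/q_3 = 1451/110
  p_4/q_4 = 38003/2881
  p_5/q_5 = 191466/14515
q_4 = 2881 ≤ 6145 < 14515 = q_5, so the answer is 38003/2881.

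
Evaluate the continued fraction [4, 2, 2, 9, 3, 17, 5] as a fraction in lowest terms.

Using pₖ = aₖpₖ₋₁ + pₖ₋₂ and qₖ = aₖqₖ₋₁ + qₖ₋₂:
  k=0: a=4, p=4, q=1
  k=1: a=2, p=9, q=2
  k=2: a=2, p=22, q=5
  k=3: a=9, p=207, q=47
  k=4: a=3, p=643, q=146
  k=5: a=17, p=11138, q=2529
  k=6: a=5, p=56333, q=12791

56333/12791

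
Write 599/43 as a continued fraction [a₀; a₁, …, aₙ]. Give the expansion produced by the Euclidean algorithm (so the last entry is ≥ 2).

[13; 1, 13, 3]

599 = 13*43 + 40
43 = 1*40 + 3
40 = 13*3 + 1
3 = 3*1 + 0  (stop)
So 599/43 = [13; 1, 13, 3].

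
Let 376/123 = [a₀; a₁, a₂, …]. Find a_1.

17

376 = 3·123 + 7   →  a_0 = 3
123 = 17·7 + 4   →  a_1 = 17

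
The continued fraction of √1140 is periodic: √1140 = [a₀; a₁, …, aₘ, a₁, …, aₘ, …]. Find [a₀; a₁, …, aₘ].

a₀ = ⌊√1140⌋ = 33.
With m₀=0, d₀=1 and mₖ₊₁ = dₖaₖ − mₖ, dₖ₊₁ = (n − mₖ₊₁²)/dₖ, aₖ₊₁ = ⌊(a₀+mₖ₊₁)/dₖ₊₁⌋:
  k=1: m=33, d=51, a=1
  k=2: m=18, d=16, a=3
  k=3: m=30, d=15, a=4
  k=4: m=30, d=16, a=3
  k=5: m=18, d=51, a=1
  k=6: m=33, d=1, a=66
d=1 and a=2a₀=66 at k=6, so the next step gives (m, d) = (33, 51) again — its k=1 value — and the period has length 6.

[33; 1, 3, 4, 3, 1, 66]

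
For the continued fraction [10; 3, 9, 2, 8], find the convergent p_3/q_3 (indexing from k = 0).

Using pₖ = aₖpₖ₋₁ + pₖ₋₂, qₖ = aₖqₖ₋₁ + qₖ₋₂ (with p₋₁=1, p₋₂=0, q₋₁=0, q₋₂=1):
  k=0: a=10, p=10, q=1
  k=1: a=3, p=31, q=3
  k=2: a=9, p=289, q=28
  k=3: a=2, p=609, q=59

609/59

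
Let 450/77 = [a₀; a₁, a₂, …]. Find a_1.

1

450 = 5·77 + 65   →  a_0 = 5
77 = 1·65 + 12   →  a_1 = 1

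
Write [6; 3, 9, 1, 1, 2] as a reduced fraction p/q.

Fold from the inside: start with 2/1.
  1 + 1/2 = 3/2
  1 + 2/3 = 5/3
  9 + 3/5 = 48/5
  3 + 5/48 = 149/48
  6 + 48/149 = 942/149

942/149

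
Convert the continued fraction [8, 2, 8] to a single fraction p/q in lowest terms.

Fold from the inside: start with 8/1.
  2 + 1/8 = 17/8
  8 + 8/17 = 144/17

144/17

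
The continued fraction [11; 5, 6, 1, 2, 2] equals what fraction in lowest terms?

2709/242

Fold from the inside: start with 2/1.
  2 + 1/2 = 5/2
  1 + 2/5 = 7/5
  6 + 5/7 = 47/7
  5 + 7/47 = 242/47
  11 + 47/242 = 2709/242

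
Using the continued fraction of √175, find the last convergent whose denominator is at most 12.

119/9

√175 = [13; 4, 2, 1, 2, 4, 26, …] (period length 6).
Convergents:
  p_0/q_0 = 13/1
  p_1/q_1 = 53/4
  p_2/q_2 = 119/9
  p_3/q_3 = 172/13
q_2 = 9 ≤ 12 < 13 = q_3, so the answer is 119/9.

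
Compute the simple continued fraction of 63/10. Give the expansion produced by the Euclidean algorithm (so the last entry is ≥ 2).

[6; 3, 3]

63 = 6×10 + 3
10 = 3×3 + 1
3 = 3×1 + 0  (stop)
So 63/10 = [6; 3, 3].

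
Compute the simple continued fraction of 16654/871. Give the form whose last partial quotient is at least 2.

[19; 8, 3, 2, 1, 1, 2, 2]

16654 = 19×871 + 105
871 = 8×105 + 31
105 = 3×31 + 12
31 = 2×12 + 7
12 = 1×7 + 5
7 = 1×5 + 2
5 = 2×2 + 1
2 = 2×1 + 0  (stop)
So 16654/871 = [19; 8, 3, 2, 1, 1, 2, 2].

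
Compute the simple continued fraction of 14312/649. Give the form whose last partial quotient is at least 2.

[22; 19, 11, 3]

14312 = 22*649 + 34
649 = 19*34 + 3
34 = 11*3 + 1
3 = 3*1 + 0  (stop)
So 14312/649 = [22; 19, 11, 3].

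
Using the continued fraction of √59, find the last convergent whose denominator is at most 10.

√59 = [7; 1, 2, 7, 2, 1, 14, …] (period length 6).
Convergents:
  p_0/q_0 = 7/1
  p_1/q_1 = 8/1
  p_2/q_2 = 23/3
  p_3/q_3 = 169/22
q_2 = 3 ≤ 10 < 22 = q_3, so the answer is 23/3.

23/3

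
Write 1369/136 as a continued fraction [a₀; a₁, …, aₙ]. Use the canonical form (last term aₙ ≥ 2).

1369 = 10*136 + 9
136 = 15*9 + 1
9 = 9*1 + 0  (stop)
So 1369/136 = [10; 15, 9].

[10; 15, 9]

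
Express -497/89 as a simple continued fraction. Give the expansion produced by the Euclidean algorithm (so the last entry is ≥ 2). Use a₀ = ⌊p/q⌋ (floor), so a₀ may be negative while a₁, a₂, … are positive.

-497 = -6*89 + 37
89 = 2*37 + 15
37 = 2*15 + 7
15 = 2*7 + 1
7 = 7*1 + 0  (stop)
So -497/89 = [-6; 2, 2, 2, 7].

[-6; 2, 2, 2, 7]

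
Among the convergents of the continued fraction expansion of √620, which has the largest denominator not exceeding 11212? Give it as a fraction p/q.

124001/4980

√620 = [24; 1, 8, 1, 48, …] (period length 4).
Convergents:
  p_0/q_0 = 24/1
  p_1/q_1 = 25/1
  p_2/q_2 = 224/9
  p_3/q_3 = 249/10
  p_4/q_4 = 12176/489
  p_5/q_5 = 12425/499
  p_6/q_6 = 111576/4481
  p_7/q_7 = 124001/4980
  p_8/q_8 = 6063624/243521
q_7 = 4980 ≤ 11212 < 243521 = q_8, so the answer is 124001/4980.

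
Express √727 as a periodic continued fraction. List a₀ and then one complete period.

[26; 1, 25, 1, 52]

a₀ = ⌊√727⌋ = 26.
With m₀=0, d₀=1 and mₖ₊₁ = dₖaₖ − mₖ, dₖ₊₁ = (n − mₖ₊₁²)/dₖ, aₖ₊₁ = ⌊(a₀+mₖ₊₁)/dₖ₊₁⌋:
  k=1: m=26, d=51, a=1
  k=2: m=25, d=2, a=25
  k=3: m=25, d=51, a=1
  k=4: m=26, d=1, a=52
d=1 and a=2a₀=52 at k=4, so the next step gives (m, d) = (26, 51) again — its k=1 value — and the period has length 4.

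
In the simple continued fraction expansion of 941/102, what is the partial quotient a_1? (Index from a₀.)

941 = 9·102 + 23   →  a_0 = 9
102 = 4·23 + 10   →  a_1 = 4

4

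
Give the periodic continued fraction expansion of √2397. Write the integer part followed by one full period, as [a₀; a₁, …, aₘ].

[48; 1, 23, 2, 23, 1, 96]

a₀ = ⌊√2397⌋ = 48.
With m₀=0, d₀=1 and mₖ₊₁ = dₖaₖ − mₖ, dₖ₊₁ = (n − mₖ₊₁²)/dₖ, aₖ₊₁ = ⌊(a₀+mₖ₊₁)/dₖ₊₁⌋:
  k=1: m=48, d=93, a=1
  k=2: m=45, d=4, a=23
  k=3: m=47, d=47, a=2
  k=4: m=47, d=4, a=23
  k=5: m=45, d=93, a=1
  k=6: m=48, d=1, a=96
d=1 and a=2a₀=96 at k=6, so the next step gives (m, d) = (48, 93) again — its k=1 value — and the period has length 6.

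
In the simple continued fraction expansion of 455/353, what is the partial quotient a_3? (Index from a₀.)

455 = 1·353 + 102   →  a_0 = 1
353 = 3·102 + 47   →  a_1 = 3
102 = 2·47 + 8   →  a_2 = 2
47 = 5·8 + 7   →  a_3 = 5

5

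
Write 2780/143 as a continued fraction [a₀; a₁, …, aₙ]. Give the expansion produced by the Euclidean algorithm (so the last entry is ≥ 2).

[19; 2, 3, 1, 2, 2, 2]

2780 = 19*143 + 63
143 = 2*63 + 17
63 = 3*17 + 12
17 = 1*12 + 5
12 = 2*5 + 2
5 = 2*2 + 1
2 = 2*1 + 0  (stop)
So 2780/143 = [19; 2, 3, 1, 2, 2, 2].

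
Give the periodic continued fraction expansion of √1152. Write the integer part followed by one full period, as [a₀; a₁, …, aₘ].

a₀ = ⌊√1152⌋ = 33.
With m₀=0, d₀=1 and mₖ₊₁ = dₖaₖ − mₖ, dₖ₊₁ = (n − mₖ₊₁²)/dₖ, aₖ₊₁ = ⌊(a₀+mₖ₊₁)/dₖ₊₁⌋:
  k=1: m=33, d=63, a=1
  k=2: m=30, d=4, a=15
  k=3: m=30, d=63, a=1
  k=4: m=33, d=1, a=66
d=1 and a=2a₀=66 at k=4, so the next step gives (m, d) = (33, 63) again — its k=1 value — and the period has length 4.

[33; 1, 15, 1, 66]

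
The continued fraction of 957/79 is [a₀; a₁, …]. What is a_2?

1

957 = 12·79 + 9   →  a_0 = 12
79 = 8·9 + 7   →  a_1 = 8
9 = 1·7 + 2   →  a_2 = 1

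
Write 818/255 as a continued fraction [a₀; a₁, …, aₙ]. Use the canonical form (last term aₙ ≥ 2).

818 = 3·255 + 53
255 = 4·53 + 43
53 = 1·43 + 10
43 = 4·10 + 3
10 = 3·3 + 1
3 = 3·1 + 0  (stop)
So 818/255 = [3; 4, 1, 4, 3, 3].

[3; 4, 1, 4, 3, 3]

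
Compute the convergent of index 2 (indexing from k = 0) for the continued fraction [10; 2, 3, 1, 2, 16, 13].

Using pₖ = aₖpₖ₋₁ + pₖ₋₂, qₖ = aₖqₖ₋₁ + qₖ₋₂ (with p₋₁=1, p₋₂=0, q₋₁=0, q₋₂=1):
  k=0: a=10, p=10, q=1
  k=1: a=2, p=21, q=2
  k=2: a=3, p=73, q=7

73/7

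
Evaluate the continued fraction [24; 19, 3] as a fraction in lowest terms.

1395/58

Using pₖ = aₖpₖ₋₁ + pₖ₋₂ and qₖ = aₖqₖ₋₁ + qₖ₋₂:
  k=0: a=24, p=24, q=1
  k=1: a=19, p=457, q=19
  k=2: a=3, p=1395, q=58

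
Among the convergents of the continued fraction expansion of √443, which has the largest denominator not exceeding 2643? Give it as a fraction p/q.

18585/883

√443 = [21; 21, 42, …] (period length 2).
Convergents:
  p_0/q_0 = 21/1
  p_1/q_1 = 442/21
  p_2/q_2 = 18585/883
  p_3/q_3 = 390727/18564
q_2 = 883 ≤ 2643 < 18564 = q_3, so the answer is 18585/883.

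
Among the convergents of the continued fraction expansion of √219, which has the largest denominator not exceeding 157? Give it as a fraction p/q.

2205/149

√219 = [14; 1, 3, 1, 28, …] (period length 4).
Convergents:
  p_0/q_0 = 14/1
  p_1/q_1 = 15/1
  p_2/q_2 = 59/4
  p_3/q_3 = 74/5
  p_4/q_4 = 2131/144
  p_5/q_5 = 2205/149
  p_6/q_6 = 8746/591
q_5 = 149 ≤ 157 < 591 = q_6, so the answer is 2205/149.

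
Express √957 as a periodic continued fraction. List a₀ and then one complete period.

[30; 1, 14, 2, 14, 1, 60]

a₀ = ⌊√957⌋ = 30.
With m₀=0, d₀=1 and mₖ₊₁ = dₖaₖ − mₖ, dₖ₊₁ = (n − mₖ₊₁²)/dₖ, aₖ₊₁ = ⌊(a₀+mₖ₊₁)/dₖ₊₁⌋:
  k=1: m=30, d=57, a=1
  k=2: m=27, d=4, a=14
  k=3: m=29, d=29, a=2
  k=4: m=29, d=4, a=14
  k=5: m=27, d=57, a=1
  k=6: m=30, d=1, a=60
d=1 and a=2a₀=60 at k=6, so the next step gives (m, d) = (30, 57) again — its k=1 value — and the period has length 6.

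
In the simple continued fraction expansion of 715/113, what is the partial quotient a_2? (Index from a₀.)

18

715 = 6·113 + 37   →  a_0 = 6
113 = 3·37 + 2   →  a_1 = 3
37 = 18·2 + 1   →  a_2 = 18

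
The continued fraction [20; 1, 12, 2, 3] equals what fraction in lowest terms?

Fold from the inside: start with 3/1.
  2 + 1/3 = 7/3
  12 + 3/7 = 87/7
  1 + 7/87 = 94/87
  20 + 87/94 = 1967/94

1967/94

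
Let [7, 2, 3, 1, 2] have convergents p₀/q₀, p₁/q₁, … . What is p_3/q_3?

67/9

Using pₖ = aₖpₖ₋₁ + pₖ₋₂, qₖ = aₖqₖ₋₁ + qₖ₋₂ (with p₋₁=1, p₋₂=0, q₋₁=0, q₋₂=1):
  k=0: a=7, p=7, q=1
  k=1: a=2, p=15, q=2
  k=2: a=3, p=52, q=7
  k=3: a=1, p=67, q=9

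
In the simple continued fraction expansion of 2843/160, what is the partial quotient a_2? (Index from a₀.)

3

2843 = 17·160 + 123   →  a_0 = 17
160 = 1·123 + 37   →  a_1 = 1
123 = 3·37 + 12   →  a_2 = 3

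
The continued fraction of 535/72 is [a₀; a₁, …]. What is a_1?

2

535 = 7·72 + 31   →  a_0 = 7
72 = 2·31 + 10   →  a_1 = 2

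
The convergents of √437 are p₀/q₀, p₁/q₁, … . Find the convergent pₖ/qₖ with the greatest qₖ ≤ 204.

4160/199

√437 = [20; 1, 9, 2, 9, 1, 40, …] (period length 6).
Convergents:
  p_0/q_0 = 20/1
  p_1/q_1 = 21/1
  p_2/q_2 = 209/10
  p_3/q_3 = 439/21
  p_4/q_4 = 4160/199
  p_5/q_5 = 4599/220
q_4 = 199 ≤ 204 < 220 = q_5, so the answer is 4160/199.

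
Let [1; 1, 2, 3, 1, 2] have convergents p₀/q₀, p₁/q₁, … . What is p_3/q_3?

17/10

Using pₖ = aₖpₖ₋₁ + pₖ₋₂, qₖ = aₖqₖ₋₁ + qₖ₋₂ (with p₋₁=1, p₋₂=0, q₋₁=0, q₋₂=1):
  k=0: a=1, p=1, q=1
  k=1: a=1, p=2, q=1
  k=2: a=2, p=5, q=3
  k=3: a=3, p=17, q=10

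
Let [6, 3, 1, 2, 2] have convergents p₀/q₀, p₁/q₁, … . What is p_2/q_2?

Using pₖ = aₖpₖ₋₁ + pₖ₋₂, qₖ = aₖqₖ₋₁ + qₖ₋₂ (with p₋₁=1, p₋₂=0, q₋₁=0, q₋₂=1):
  k=0: a=6, p=6, q=1
  k=1: a=3, p=19, q=3
  k=2: a=1, p=25, q=4

25/4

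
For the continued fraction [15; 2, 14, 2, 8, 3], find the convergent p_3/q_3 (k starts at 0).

929/60

Using pₖ = aₖpₖ₋₁ + pₖ₋₂, qₖ = aₖqₖ₋₁ + qₖ₋₂ (with p₋₁=1, p₋₂=0, q₋₁=0, q₋₂=1):
  k=0: a=15, p=15, q=1
  k=1: a=2, p=31, q=2
  k=2: a=14, p=449, q=29
  k=3: a=2, p=929, q=60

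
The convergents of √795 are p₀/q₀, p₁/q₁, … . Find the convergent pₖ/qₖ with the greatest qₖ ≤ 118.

√795 = [28; 5, 9, 5, 56, …] (period length 4).
Convergents:
  p_0/q_0 = 28/1
  p_1/q_1 = 141/5
  p_2/q_2 = 1297/46
  p_3/q_3 = 6626/235
q_2 = 46 ≤ 118 < 235 = q_3, so the answer is 1297/46.

1297/46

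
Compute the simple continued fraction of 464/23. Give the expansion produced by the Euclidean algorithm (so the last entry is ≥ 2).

464 = 20*23 + 4
23 = 5*4 + 3
4 = 1*3 + 1
3 = 3*1 + 0  (stop)
So 464/23 = [20; 5, 1, 3].

[20; 5, 1, 3]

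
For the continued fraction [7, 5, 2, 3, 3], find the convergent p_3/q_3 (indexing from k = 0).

Using pₖ = aₖpₖ₋₁ + pₖ₋₂, qₖ = aₖqₖ₋₁ + qₖ₋₂ (with p₋₁=1, p₋₂=0, q₋₁=0, q₋₂=1):
  k=0: a=7, p=7, q=1
  k=1: a=5, p=36, q=5
  k=2: a=2, p=79, q=11
  k=3: a=3, p=273, q=38

273/38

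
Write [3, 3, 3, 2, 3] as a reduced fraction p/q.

261/79

Using pₖ = aₖpₖ₋₁ + pₖ₋₂ and qₖ = aₖqₖ₋₁ + qₖ₋₂:
  k=0: a=3, p=3, q=1
  k=1: a=3, p=10, q=3
  k=2: a=3, p=33, q=10
  k=3: a=2, p=76, q=23
  k=4: a=3, p=261, q=79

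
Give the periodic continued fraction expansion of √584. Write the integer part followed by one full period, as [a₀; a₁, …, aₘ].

[24; 6, 48]

a₀ = ⌊√584⌋ = 24.
With m₀=0, d₀=1 and mₖ₊₁ = dₖaₖ − mₖ, dₖ₊₁ = (n − mₖ₊₁²)/dₖ, aₖ₊₁ = ⌊(a₀+mₖ₊₁)/dₖ₊₁⌋:
  k=1: m=24, d=8, a=6
  k=2: m=24, d=1, a=48
d=1 and a=2a₀=48 at k=2, so the next step gives (m, d) = (24, 8) again — its k=1 value — and the period has length 2.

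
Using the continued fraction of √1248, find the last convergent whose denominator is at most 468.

5617/159

√1248 = [35; 3, 17, 3, 70, …] (period length 4).
Convergents:
  p_0/q_0 = 35/1
  p_1/q_1 = 106/3
  p_2/q_2 = 1837/52
  p_3/q_3 = 5617/159
  p_4/q_4 = 395027/11182
q_3 = 159 ≤ 468 < 11182 = q_4, so the answer is 5617/159.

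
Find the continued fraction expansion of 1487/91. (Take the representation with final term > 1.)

1487 = 16×91 + 31
91 = 2×31 + 29
31 = 1×29 + 2
29 = 14×2 + 1
2 = 2×1 + 0  (stop)
So 1487/91 = [16; 2, 1, 14, 2].

[16; 2, 1, 14, 2]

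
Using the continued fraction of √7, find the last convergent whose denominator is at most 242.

590/223

√7 = [2; 1, 1, 1, 4, …] (period length 4).
Convergents:
  p_0/q_0 = 2/1
  p_1/q_1 = 3/1
  p_2/q_2 = 5/2
  p_3/q_3 = 8/3
  p_4/q_4 = 37/14
  p_5/q_5 = 45/17
  p_6/q_6 = 82/31
  p_7/q_7 = 127/48
  p_8/q_8 = 590/223
  p_9/q_9 = 717/271
q_8 = 223 ≤ 242 < 271 = q_9, so the answer is 590/223.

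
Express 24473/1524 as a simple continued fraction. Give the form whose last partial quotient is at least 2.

24473 = 16·1524 + 89
1524 = 17·89 + 11
89 = 8·11 + 1
11 = 11·1 + 0  (stop)
So 24473/1524 = [16; 17, 8, 11].

[16; 17, 8, 11]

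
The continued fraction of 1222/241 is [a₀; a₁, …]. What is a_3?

1

1222 = 5·241 + 17   →  a_0 = 5
241 = 14·17 + 3   →  a_1 = 14
17 = 5·3 + 2   →  a_2 = 5
3 = 1·2 + 1   →  a_3 = 1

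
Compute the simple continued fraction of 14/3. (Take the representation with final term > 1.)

[4; 1, 2]

14 = 4×3 + 2
3 = 1×2 + 1
2 = 2×1 + 0  (stop)
So 14/3 = [4; 1, 2].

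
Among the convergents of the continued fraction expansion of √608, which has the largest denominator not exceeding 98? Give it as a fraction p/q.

1800/73

√608 = [24; 1, 1, 1, 11, 1, 1, 1, 48, …] (period length 8).
Convergents:
  p_0/q_0 = 24/1
  p_1/q_1 = 25/1
  p_2/q_2 = 49/2
  p_3/q_3 = 74/3
  p_4/q_4 = 863/35
  p_5/q_5 = 937/38
  p_6/q_6 = 1800/73
  p_7/q_7 = 2737/111
q_6 = 73 ≤ 98 < 111 = q_7, so the answer is 1800/73.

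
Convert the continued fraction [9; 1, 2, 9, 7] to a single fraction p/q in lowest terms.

1926/199

Fold from the inside: start with 7/1.
  9 + 1/7 = 64/7
  2 + 7/64 = 135/64
  1 + 64/135 = 199/135
  9 + 135/199 = 1926/199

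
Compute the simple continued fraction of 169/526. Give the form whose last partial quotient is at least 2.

169 = 0*526 + 169
526 = 3*169 + 19
169 = 8*19 + 17
19 = 1*17 + 2
17 = 8*2 + 1
2 = 2*1 + 0  (stop)
So 169/526 = [0; 3, 8, 1, 8, 2].

[0; 3, 8, 1, 8, 2]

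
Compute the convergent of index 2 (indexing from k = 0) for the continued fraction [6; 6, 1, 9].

43/7

Using pₖ = aₖpₖ₋₁ + pₖ₋₂, qₖ = aₖqₖ₋₁ + qₖ₋₂ (with p₋₁=1, p₋₂=0, q₋₁=0, q₋₂=1):
  k=0: a=6, p=6, q=1
  k=1: a=6, p=37, q=6
  k=2: a=1, p=43, q=7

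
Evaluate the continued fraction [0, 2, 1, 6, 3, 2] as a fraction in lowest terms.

Using pₖ = aₖpₖ₋₁ + pₖ₋₂ and qₖ = aₖqₖ₋₁ + qₖ₋₂:
  k=0: a=0, p=0, q=1
  k=1: a=2, p=1, q=2
  k=2: a=1, p=1, q=3
  k=3: a=6, p=7, q=20
  k=4: a=3, p=22, q=63
  k=5: a=2, p=51, q=146

51/146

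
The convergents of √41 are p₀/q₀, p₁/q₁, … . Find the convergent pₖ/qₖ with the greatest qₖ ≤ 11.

32/5

√41 = [6; 2, 2, 12, …] (period length 3).
Convergents:
  p_0/q_0 = 6/1
  p_1/q_1 = 13/2
  p_2/q_2 = 32/5
  p_3/q_3 = 397/62
q_2 = 5 ≤ 11 < 62 = q_3, so the answer is 32/5.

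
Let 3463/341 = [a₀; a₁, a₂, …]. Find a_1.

3463 = 10·341 + 53   →  a_0 = 10
341 = 6·53 + 23   →  a_1 = 6

6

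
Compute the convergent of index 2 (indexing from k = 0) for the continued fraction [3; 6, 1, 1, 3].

22/7

Using pₖ = aₖpₖ₋₁ + pₖ₋₂, qₖ = aₖqₖ₋₁ + qₖ₋₂ (with p₋₁=1, p₋₂=0, q₋₁=0, q₋₂=1):
  k=0: a=3, p=3, q=1
  k=1: a=6, p=19, q=6
  k=2: a=1, p=22, q=7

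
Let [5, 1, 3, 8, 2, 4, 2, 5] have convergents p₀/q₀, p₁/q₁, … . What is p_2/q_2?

Using pₖ = aₖpₖ₋₁ + pₖ₋₂, qₖ = aₖqₖ₋₁ + qₖ₋₂ (with p₋₁=1, p₋₂=0, q₋₁=0, q₋₂=1):
  k=0: a=5, p=5, q=1
  k=1: a=1, p=6, q=1
  k=2: a=3, p=23, q=4

23/4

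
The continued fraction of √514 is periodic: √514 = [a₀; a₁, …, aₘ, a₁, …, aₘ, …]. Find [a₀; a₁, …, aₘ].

a₀ = ⌊√514⌋ = 22.
With m₀=0, d₀=1 and mₖ₊₁ = dₖaₖ − mₖ, dₖ₊₁ = (n − mₖ₊₁²)/dₖ, aₖ₊₁ = ⌊(a₀+mₖ₊₁)/dₖ₊₁⌋:
  k=1: m=22, d=30, a=1
  k=2: m=8, d=15, a=2
  k=3: m=22, d=2, a=22
  k=4: m=22, d=15, a=2
  k=5: m=8, d=30, a=1
  k=6: m=22, d=1, a=44
d=1 and a=2a₀=44 at k=6, so the next step gives (m, d) = (22, 30) again — its k=1 value — and the period has length 6.

[22; 1, 2, 22, 2, 1, 44]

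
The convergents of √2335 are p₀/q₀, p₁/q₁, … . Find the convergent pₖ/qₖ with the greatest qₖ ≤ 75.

√2335 = [48; 3, 9, 3, 96, …] (period length 4).
Convergents:
  p_0/q_0 = 48/1
  p_1/q_1 = 145/3
  p_2/q_2 = 1353/28
  p_3/q_3 = 4204/87
q_2 = 28 ≤ 75 < 87 = q_3, so the answer is 1353/28.

1353/28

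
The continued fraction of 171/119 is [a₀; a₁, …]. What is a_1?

171 = 1·119 + 52   →  a_0 = 1
119 = 2·52 + 15   →  a_1 = 2

2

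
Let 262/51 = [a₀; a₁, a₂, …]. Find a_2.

262 = 5·51 + 7   →  a_0 = 5
51 = 7·7 + 2   →  a_1 = 7
7 = 3·2 + 1   →  a_2 = 3

3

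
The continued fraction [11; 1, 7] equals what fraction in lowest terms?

Fold from the inside: start with 7/1.
  1 + 1/7 = 8/7
  11 + 7/8 = 95/8

95/8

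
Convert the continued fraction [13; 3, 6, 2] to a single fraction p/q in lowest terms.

546/41

Fold from the inside: start with 2/1.
  6 + 1/2 = 13/2
  3 + 2/13 = 41/13
  13 + 13/41 = 546/41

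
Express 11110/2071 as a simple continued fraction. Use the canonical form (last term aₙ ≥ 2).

[5; 2, 1, 2, 1, 8, 4, 5]

11110 = 5·2071 + 755
2071 = 2·755 + 561
755 = 1·561 + 194
561 = 2·194 + 173
194 = 1·173 + 21
173 = 8·21 + 5
21 = 4·5 + 1
5 = 5·1 + 0  (stop)
So 11110/2071 = [5; 2, 1, 2, 1, 8, 4, 5].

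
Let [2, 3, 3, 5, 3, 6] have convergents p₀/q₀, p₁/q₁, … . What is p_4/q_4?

Using pₖ = aₖpₖ₋₁ + pₖ₋₂, qₖ = aₖqₖ₋₁ + qₖ₋₂ (with p₋₁=1, p₋₂=0, q₋₁=0, q₋₂=1):
  k=0: a=2, p=2, q=1
  k=1: a=3, p=7, q=3
  k=2: a=3, p=23, q=10
  k=3: a=5, p=122, q=53
  k=4: a=3, p=389, q=169

389/169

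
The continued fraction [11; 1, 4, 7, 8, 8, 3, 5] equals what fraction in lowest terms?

Fold from the inside: start with 5/1.
  3 + 1/5 = 16/5
  8 + 5/16 = 133/16
  8 + 16/133 = 1080/133
  7 + 133/1080 = 7693/1080
  4 + 1080/7693 = 31852/7693
  1 + 7693/31852 = 39545/31852
  11 + 31852/39545 = 466847/39545

466847/39545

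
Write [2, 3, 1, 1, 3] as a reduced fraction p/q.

Fold from the inside: start with 3/1.
  1 + 1/3 = 4/3
  1 + 3/4 = 7/4
  3 + 4/7 = 25/7
  2 + 7/25 = 57/25

57/25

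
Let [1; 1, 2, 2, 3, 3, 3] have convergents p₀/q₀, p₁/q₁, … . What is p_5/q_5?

135/79

Using pₖ = aₖpₖ₋₁ + pₖ₋₂, qₖ = aₖqₖ₋₁ + qₖ₋₂ (with p₋₁=1, p₋₂=0, q₋₁=0, q₋₂=1):
  k=0: a=1, p=1, q=1
  k=1: a=1, p=2, q=1
  k=2: a=2, p=5, q=3
  k=3: a=2, p=12, q=7
  k=4: a=3, p=41, q=24
  k=5: a=3, p=135, q=79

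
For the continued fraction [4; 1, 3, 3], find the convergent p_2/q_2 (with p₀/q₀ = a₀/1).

19/4

Using pₖ = aₖpₖ₋₁ + pₖ₋₂, qₖ = aₖqₖ₋₁ + qₖ₋₂ (with p₋₁=1, p₋₂=0, q₋₁=0, q₋₂=1):
  k=0: a=4, p=4, q=1
  k=1: a=1, p=5, q=1
  k=2: a=3, p=19, q=4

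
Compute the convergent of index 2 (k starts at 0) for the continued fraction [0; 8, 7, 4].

7/57

Using pₖ = aₖpₖ₋₁ + pₖ₋₂, qₖ = aₖqₖ₋₁ + qₖ₋₂ (with p₋₁=1, p₋₂=0, q₋₁=0, q₋₂=1):
  k=0: a=0, p=0, q=1
  k=1: a=8, p=1, q=8
  k=2: a=7, p=7, q=57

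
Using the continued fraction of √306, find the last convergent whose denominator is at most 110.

√306 = [17; 2, 34, …] (period length 2).
Convergents:
  p_0/q_0 = 17/1
  p_1/q_1 = 35/2
  p_2/q_2 = 1207/69
  p_3/q_3 = 2449/140
q_2 = 69 ≤ 110 < 140 = q_3, so the answer is 1207/69.

1207/69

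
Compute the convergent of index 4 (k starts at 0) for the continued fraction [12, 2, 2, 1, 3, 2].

Using pₖ = aₖpₖ₋₁ + pₖ₋₂, qₖ = aₖqₖ₋₁ + qₖ₋₂ (with p₋₁=1, p₋₂=0, q₋₁=0, q₋₂=1):
  k=0: a=12, p=12, q=1
  k=1: a=2, p=25, q=2
  k=2: a=2, p=62, q=5
  k=3: a=1, p=87, q=7
  k=4: a=3, p=323, q=26

323/26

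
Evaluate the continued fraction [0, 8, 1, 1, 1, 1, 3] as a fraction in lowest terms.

Fold from the inside: start with 3/1.
  1 + 1/3 = 4/3
  1 + 3/4 = 7/4
  1 + 4/7 = 11/7
  1 + 7/11 = 18/11
  8 + 11/18 = 155/18
  0 + 18/155 = 18/155

18/155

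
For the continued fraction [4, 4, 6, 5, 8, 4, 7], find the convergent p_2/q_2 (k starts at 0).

Using pₖ = aₖpₖ₋₁ + pₖ₋₂, qₖ = aₖqₖ₋₁ + qₖ₋₂ (with p₋₁=1, p₋₂=0, q₋₁=0, q₋₂=1):
  k=0: a=4, p=4, q=1
  k=1: a=4, p=17, q=4
  k=2: a=6, p=106, q=25

106/25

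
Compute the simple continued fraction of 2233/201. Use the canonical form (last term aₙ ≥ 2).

[11; 9, 7, 3]

2233 = 11·201 + 22
201 = 9·22 + 3
22 = 7·3 + 1
3 = 3·1 + 0  (stop)
So 2233/201 = [11; 9, 7, 3].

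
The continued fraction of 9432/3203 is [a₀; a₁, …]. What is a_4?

9432 = 2·3203 + 3026   →  a_0 = 2
3203 = 1·3026 + 177   →  a_1 = 1
3026 = 17·177 + 17   →  a_2 = 17
177 = 10·17 + 7   →  a_3 = 10
17 = 2·7 + 3   →  a_4 = 2

2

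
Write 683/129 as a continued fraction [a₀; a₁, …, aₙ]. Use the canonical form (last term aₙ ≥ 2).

[5; 3, 2, 1, 1, 7]

683 = 5×129 + 38
129 = 3×38 + 15
38 = 2×15 + 8
15 = 1×8 + 7
8 = 1×7 + 1
7 = 7×1 + 0  (stop)
So 683/129 = [5; 3, 2, 1, 1, 7].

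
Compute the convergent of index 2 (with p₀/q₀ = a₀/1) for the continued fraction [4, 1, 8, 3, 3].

Using pₖ = aₖpₖ₋₁ + pₖ₋₂, qₖ = aₖqₖ₋₁ + qₖ₋₂ (with p₋₁=1, p₋₂=0, q₋₁=0, q₋₂=1):
  k=0: a=4, p=4, q=1
  k=1: a=1, p=5, q=1
  k=2: a=8, p=44, q=9

44/9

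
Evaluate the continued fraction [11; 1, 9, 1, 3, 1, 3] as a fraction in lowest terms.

Using pₖ = aₖpₖ₋₁ + pₖ₋₂ and qₖ = aₖqₖ₋₁ + qₖ₋₂:
  k=0: a=11, p=11, q=1
  k=1: a=1, p=12, q=1
  k=2: a=9, p=119, q=10
  k=3: a=1, p=131, q=11
  k=4: a=3, p=512, q=43
  k=5: a=1, p=643, q=54
  k=6: a=3, p=2441, q=205

2441/205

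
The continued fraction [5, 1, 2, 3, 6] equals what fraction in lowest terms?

359/63

Using pₖ = aₖpₖ₋₁ + pₖ₋₂ and qₖ = aₖqₖ₋₁ + qₖ₋₂:
  k=0: a=5, p=5, q=1
  k=1: a=1, p=6, q=1
  k=2: a=2, p=17, q=3
  k=3: a=3, p=57, q=10
  k=4: a=6, p=359, q=63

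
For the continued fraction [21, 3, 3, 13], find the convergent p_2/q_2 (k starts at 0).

Using pₖ = aₖpₖ₋₁ + pₖ₋₂, qₖ = aₖqₖ₋₁ + qₖ₋₂ (with p₋₁=1, p₋₂=0, q₋₁=0, q₋₂=1):
  k=0: a=21, p=21, q=1
  k=1: a=3, p=64, q=3
  k=2: a=3, p=213, q=10

213/10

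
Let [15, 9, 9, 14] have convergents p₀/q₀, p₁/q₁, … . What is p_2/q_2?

1239/82

Using pₖ = aₖpₖ₋₁ + pₖ₋₂, qₖ = aₖqₖ₋₁ + qₖ₋₂ (with p₋₁=1, p₋₂=0, q₋₁=0, q₋₂=1):
  k=0: a=15, p=15, q=1
  k=1: a=9, p=136, q=9
  k=2: a=9, p=1239, q=82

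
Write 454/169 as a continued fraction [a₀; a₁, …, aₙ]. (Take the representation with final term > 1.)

454 = 2*169 + 116
169 = 1*116 + 53
116 = 2*53 + 10
53 = 5*10 + 3
10 = 3*3 + 1
3 = 3*1 + 0  (stop)
So 454/169 = [2; 1, 2, 5, 3, 3].

[2; 1, 2, 5, 3, 3]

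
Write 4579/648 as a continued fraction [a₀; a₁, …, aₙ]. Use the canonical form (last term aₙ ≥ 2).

[7; 15, 14, 3]

4579 = 7×648 + 43
648 = 15×43 + 3
43 = 14×3 + 1
3 = 3×1 + 0  (stop)
So 4579/648 = [7; 15, 14, 3].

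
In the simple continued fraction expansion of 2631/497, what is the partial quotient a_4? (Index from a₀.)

2631 = 5·497 + 146   →  a_0 = 5
497 = 3·146 + 59   →  a_1 = 3
146 = 2·59 + 28   →  a_2 = 2
59 = 2·28 + 3   →  a_3 = 2
28 = 9·3 + 1   →  a_4 = 9

9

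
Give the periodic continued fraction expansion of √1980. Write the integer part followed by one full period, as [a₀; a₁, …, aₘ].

a₀ = ⌊√1980⌋ = 44.
With m₀=0, d₀=1 and mₖ₊₁ = dₖaₖ − mₖ, dₖ₊₁ = (n − mₖ₊₁²)/dₖ, aₖ₊₁ = ⌊(a₀+mₖ₊₁)/dₖ₊₁⌋:
  k=1: m=44, d=44, a=2
  k=2: m=44, d=1, a=88
d=1 and a=2a₀=88 at k=2, so the next step gives (m, d) = (44, 44) again — its k=1 value — and the period has length 2.

[44; 2, 88]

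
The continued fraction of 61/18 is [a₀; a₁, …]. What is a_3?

61 = 3·18 + 7   →  a_0 = 3
18 = 2·7 + 4   →  a_1 = 2
7 = 1·4 + 3   →  a_2 = 1
4 = 1·3 + 1   →  a_3 = 1

1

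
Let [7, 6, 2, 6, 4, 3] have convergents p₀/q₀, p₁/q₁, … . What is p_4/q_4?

Using pₖ = aₖpₖ₋₁ + pₖ₋₂, qₖ = aₖqₖ₋₁ + qₖ₋₂ (with p₋₁=1, p₋₂=0, q₋₁=0, q₋₂=1):
  k=0: a=7, p=7, q=1
  k=1: a=6, p=43, q=6
  k=2: a=2, p=93, q=13
  k=3: a=6, p=601, q=84
  k=4: a=4, p=2497, q=349

2497/349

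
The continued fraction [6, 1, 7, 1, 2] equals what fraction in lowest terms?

Using pₖ = aₖpₖ₋₁ + pₖ₋₂ and qₖ = aₖqₖ₋₁ + qₖ₋₂:
  k=0: a=6, p=6, q=1
  k=1: a=1, p=7, q=1
  k=2: a=7, p=55, q=8
  k=3: a=1, p=62, q=9
  k=4: a=2, p=179, q=26

179/26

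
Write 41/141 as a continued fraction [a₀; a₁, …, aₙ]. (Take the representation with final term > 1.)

41 = 0×141 + 41
141 = 3×41 + 18
41 = 2×18 + 5
18 = 3×5 + 3
5 = 1×3 + 2
3 = 1×2 + 1
2 = 2×1 + 0  (stop)
So 41/141 = [0; 3, 2, 3, 1, 1, 2].

[0; 3, 2, 3, 1, 1, 2]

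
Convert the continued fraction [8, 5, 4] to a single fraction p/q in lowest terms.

Using pₖ = aₖpₖ₋₁ + pₖ₋₂ and qₖ = aₖqₖ₋₁ + qₖ₋₂:
  k=0: a=8, p=8, q=1
  k=1: a=5, p=41, q=5
  k=2: a=4, p=172, q=21

172/21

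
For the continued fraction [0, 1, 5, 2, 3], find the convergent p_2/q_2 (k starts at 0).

Using pₖ = aₖpₖ₋₁ + pₖ₋₂, qₖ = aₖqₖ₋₁ + qₖ₋₂ (with p₋₁=1, p₋₂=0, q₋₁=0, q₋₂=1):
  k=0: a=0, p=0, q=1
  k=1: a=1, p=1, q=1
  k=2: a=5, p=5, q=6

5/6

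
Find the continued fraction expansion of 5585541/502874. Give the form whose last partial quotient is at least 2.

[11; 9, 3, 13, 7, 17, 5, 2]

5585541 = 11×502874 + 53927
502874 = 9×53927 + 17531
53927 = 3×17531 + 1334
17531 = 13×1334 + 189
1334 = 7×189 + 11
189 = 17×11 + 2
11 = 5×2 + 1
2 = 2×1 + 0  (stop)
So 5585541/502874 = [11; 9, 3, 13, 7, 17, 5, 2].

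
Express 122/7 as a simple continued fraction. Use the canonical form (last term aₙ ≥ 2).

122 = 17×7 + 3
7 = 2×3 + 1
3 = 3×1 + 0  (stop)
So 122/7 = [17; 2, 3].

[17; 2, 3]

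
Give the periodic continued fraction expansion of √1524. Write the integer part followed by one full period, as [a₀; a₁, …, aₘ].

a₀ = ⌊√1524⌋ = 39.
With m₀=0, d₀=1 and mₖ₊₁ = dₖaₖ − mₖ, dₖ₊₁ = (n − mₖ₊₁²)/dₖ, aₖ₊₁ = ⌊(a₀+mₖ₊₁)/dₖ₊₁⌋:
  k=1: m=39, d=3, a=26
  k=2: m=39, d=1, a=78
d=1 and a=2a₀=78 at k=2, so the next step gives (m, d) = (39, 3) again — its k=1 value — and the period has length 2.

[39; 26, 78]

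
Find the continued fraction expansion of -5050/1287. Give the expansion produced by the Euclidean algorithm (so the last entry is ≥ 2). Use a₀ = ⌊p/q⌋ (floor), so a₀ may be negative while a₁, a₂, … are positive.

[-4; 13, 7, 1, 1, 6]

-5050 = -4*1287 + 98
1287 = 13*98 + 13
98 = 7*13 + 7
13 = 1*7 + 6
7 = 1*6 + 1
6 = 6*1 + 0  (stop)
So -5050/1287 = [-4; 13, 7, 1, 1, 6].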